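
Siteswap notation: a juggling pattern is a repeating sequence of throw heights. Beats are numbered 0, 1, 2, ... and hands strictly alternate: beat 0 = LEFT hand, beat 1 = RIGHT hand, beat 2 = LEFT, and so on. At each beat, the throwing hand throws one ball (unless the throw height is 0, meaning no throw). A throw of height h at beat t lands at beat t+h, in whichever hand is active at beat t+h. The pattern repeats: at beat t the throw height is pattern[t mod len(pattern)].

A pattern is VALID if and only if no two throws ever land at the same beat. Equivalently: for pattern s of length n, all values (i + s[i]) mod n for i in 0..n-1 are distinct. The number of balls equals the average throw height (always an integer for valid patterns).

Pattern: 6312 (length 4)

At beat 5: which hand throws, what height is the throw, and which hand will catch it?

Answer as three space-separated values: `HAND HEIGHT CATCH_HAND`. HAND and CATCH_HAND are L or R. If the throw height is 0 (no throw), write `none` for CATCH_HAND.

Answer: R 3 L

Derivation:
Beat 5: 5 mod 2 = 1, so hand = R
Throw height = pattern[5 mod 4] = pattern[1] = 3
Lands at beat 5+3=8, 8 mod 2 = 0, so catch hand = L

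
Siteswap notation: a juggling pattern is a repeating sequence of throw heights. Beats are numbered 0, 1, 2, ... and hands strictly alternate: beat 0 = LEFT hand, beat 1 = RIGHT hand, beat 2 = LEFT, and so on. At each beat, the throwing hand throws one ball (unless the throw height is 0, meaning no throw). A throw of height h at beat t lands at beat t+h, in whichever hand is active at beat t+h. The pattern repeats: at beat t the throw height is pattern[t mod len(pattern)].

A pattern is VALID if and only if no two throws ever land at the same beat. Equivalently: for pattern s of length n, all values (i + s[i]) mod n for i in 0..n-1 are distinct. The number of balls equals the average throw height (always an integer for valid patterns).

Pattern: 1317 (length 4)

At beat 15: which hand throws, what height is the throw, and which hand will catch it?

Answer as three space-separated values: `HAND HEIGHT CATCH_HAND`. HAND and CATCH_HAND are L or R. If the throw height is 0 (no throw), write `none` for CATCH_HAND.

Answer: R 7 L

Derivation:
Beat 15: 15 mod 2 = 1, so hand = R
Throw height = pattern[15 mod 4] = pattern[3] = 7
Lands at beat 15+7=22, 22 mod 2 = 0, so catch hand = L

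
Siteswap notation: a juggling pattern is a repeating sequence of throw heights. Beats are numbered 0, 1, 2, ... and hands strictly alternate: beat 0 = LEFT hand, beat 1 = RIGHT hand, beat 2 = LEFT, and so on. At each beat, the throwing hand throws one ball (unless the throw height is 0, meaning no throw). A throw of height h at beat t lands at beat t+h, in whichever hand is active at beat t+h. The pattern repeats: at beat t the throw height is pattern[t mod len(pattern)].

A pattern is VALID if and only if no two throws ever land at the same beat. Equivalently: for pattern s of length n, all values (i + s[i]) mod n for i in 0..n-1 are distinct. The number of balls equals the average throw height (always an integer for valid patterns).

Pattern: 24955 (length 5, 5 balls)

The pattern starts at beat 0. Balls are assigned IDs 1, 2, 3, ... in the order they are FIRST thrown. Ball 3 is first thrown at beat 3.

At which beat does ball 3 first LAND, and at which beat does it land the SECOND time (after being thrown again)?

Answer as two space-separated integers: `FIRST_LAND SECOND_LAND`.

Beat 0 (L): throw ball1 h=2 -> lands@2:L; in-air after throw: [b1@2:L]
Beat 1 (R): throw ball2 h=4 -> lands@5:R; in-air after throw: [b1@2:L b2@5:R]
Beat 2 (L): throw ball1 h=9 -> lands@11:R; in-air after throw: [b2@5:R b1@11:R]
Beat 3 (R): throw ball3 h=5 -> lands@8:L; in-air after throw: [b2@5:R b3@8:L b1@11:R]
Beat 4 (L): throw ball4 h=5 -> lands@9:R; in-air after throw: [b2@5:R b3@8:L b4@9:R b1@11:R]
Beat 5 (R): throw ball2 h=2 -> lands@7:R; in-air after throw: [b2@7:R b3@8:L b4@9:R b1@11:R]
Beat 6 (L): throw ball5 h=4 -> lands@10:L; in-air after throw: [b2@7:R b3@8:L b4@9:R b5@10:L b1@11:R]
Beat 7 (R): throw ball2 h=9 -> lands@16:L; in-air after throw: [b3@8:L b4@9:R b5@10:L b1@11:R b2@16:L]
Beat 8 (L): throw ball3 h=5 -> lands@13:R; in-air after throw: [b4@9:R b5@10:L b1@11:R b3@13:R b2@16:L]
Beat 9 (R): throw ball4 h=5 -> lands@14:L; in-air after throw: [b5@10:L b1@11:R b3@13:R b4@14:L b2@16:L]
Beat 10 (L): throw ball5 h=2 -> lands@12:L; in-air after throw: [b1@11:R b5@12:L b3@13:R b4@14:L b2@16:L]
Beat 11 (R): throw ball1 h=4 -> lands@15:R; in-air after throw: [b5@12:L b3@13:R b4@14:L b1@15:R b2@16:L]
Beat 12 (L): throw ball5 h=9 -> lands@21:R; in-air after throw: [b3@13:R b4@14:L b1@15:R b2@16:L b5@21:R]
Beat 13 (R): throw ball3 h=5 -> lands@18:L; in-air after throw: [b4@14:L b1@15:R b2@16:L b3@18:L b5@21:R]
Ball 3: thrown@3 h=5 -> first land @8; rethrown@8 h=5 -> second land @13

Answer: 8 13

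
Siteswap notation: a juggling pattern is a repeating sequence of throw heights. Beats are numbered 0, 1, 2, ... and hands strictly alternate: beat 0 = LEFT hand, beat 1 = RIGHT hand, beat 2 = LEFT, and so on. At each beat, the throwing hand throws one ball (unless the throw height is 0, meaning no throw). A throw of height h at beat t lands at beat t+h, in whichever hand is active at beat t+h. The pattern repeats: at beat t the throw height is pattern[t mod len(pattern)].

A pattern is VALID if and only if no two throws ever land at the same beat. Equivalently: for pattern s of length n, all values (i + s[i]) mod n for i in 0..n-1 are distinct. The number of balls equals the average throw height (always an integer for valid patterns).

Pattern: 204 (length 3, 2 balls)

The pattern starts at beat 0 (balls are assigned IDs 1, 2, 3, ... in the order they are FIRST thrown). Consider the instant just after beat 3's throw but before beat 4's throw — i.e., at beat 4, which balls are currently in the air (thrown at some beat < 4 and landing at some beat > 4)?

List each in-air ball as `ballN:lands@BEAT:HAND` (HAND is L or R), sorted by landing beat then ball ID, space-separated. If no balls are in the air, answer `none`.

Beat 0 (L): throw ball1 h=2 -> lands@2:L; in-air after throw: [b1@2:L]
Beat 2 (L): throw ball1 h=4 -> lands@6:L; in-air after throw: [b1@6:L]
Beat 3 (R): throw ball2 h=2 -> lands@5:R; in-air after throw: [b2@5:R b1@6:L]

Answer: ball2:lands@5:R ball1:lands@6:L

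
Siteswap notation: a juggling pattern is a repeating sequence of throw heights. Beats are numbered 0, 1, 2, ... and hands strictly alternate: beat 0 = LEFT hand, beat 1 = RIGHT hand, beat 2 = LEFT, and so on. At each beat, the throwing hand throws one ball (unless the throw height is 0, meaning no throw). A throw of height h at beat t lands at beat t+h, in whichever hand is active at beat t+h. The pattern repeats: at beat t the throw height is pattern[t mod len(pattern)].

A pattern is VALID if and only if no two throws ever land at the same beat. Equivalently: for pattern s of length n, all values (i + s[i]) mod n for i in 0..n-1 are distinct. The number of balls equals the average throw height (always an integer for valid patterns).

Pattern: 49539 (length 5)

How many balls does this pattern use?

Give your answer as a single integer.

Answer: 6

Derivation:
Pattern = [4, 9, 5, 3, 9], length n = 5
  position 0: throw height = 4, running sum = 4
  position 1: throw height = 9, running sum = 13
  position 2: throw height = 5, running sum = 18
  position 3: throw height = 3, running sum = 21
  position 4: throw height = 9, running sum = 30
Total sum = 30; balls = sum / n = 30 / 5 = 6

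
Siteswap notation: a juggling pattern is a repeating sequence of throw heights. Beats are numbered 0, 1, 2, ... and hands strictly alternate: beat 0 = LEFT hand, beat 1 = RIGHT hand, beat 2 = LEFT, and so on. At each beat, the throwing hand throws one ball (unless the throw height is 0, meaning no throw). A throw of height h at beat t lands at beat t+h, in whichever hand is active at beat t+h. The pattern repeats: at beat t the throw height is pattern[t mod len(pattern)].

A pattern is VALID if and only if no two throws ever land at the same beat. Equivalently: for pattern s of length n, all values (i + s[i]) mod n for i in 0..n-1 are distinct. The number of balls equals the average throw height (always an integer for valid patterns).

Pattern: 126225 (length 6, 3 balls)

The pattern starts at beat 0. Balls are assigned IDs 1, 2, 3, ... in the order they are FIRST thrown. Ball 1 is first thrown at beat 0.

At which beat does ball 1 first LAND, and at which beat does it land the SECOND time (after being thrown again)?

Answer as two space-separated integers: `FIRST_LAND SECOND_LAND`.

Answer: 1 3

Derivation:
Beat 0 (L): throw ball1 h=1 -> lands@1:R; in-air after throw: [b1@1:R]
Beat 1 (R): throw ball1 h=2 -> lands@3:R; in-air after throw: [b1@3:R]
Beat 2 (L): throw ball2 h=6 -> lands@8:L; in-air after throw: [b1@3:R b2@8:L]
Beat 3 (R): throw ball1 h=2 -> lands@5:R; in-air after throw: [b1@5:R b2@8:L]
Ball 1: thrown@0 h=1 -> first land @1; rethrown@1 h=2 -> second land @3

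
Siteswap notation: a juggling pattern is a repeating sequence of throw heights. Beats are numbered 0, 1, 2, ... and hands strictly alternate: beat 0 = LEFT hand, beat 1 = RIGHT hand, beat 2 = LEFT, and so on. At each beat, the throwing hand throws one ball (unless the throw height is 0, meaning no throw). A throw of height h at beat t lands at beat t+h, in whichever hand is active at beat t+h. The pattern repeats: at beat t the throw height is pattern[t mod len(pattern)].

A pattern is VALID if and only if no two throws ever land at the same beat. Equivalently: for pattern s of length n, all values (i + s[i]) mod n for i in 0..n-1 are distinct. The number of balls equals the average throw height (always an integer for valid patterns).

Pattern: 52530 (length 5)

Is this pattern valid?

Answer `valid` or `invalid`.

Answer: valid

Derivation:
i=0: (i + s[i]) mod n = (0 + 5) mod 5 = 0
i=1: (i + s[i]) mod n = (1 + 2) mod 5 = 3
i=2: (i + s[i]) mod n = (2 + 5) mod 5 = 2
i=3: (i + s[i]) mod n = (3 + 3) mod 5 = 1
i=4: (i + s[i]) mod n = (4 + 0) mod 5 = 4
Residues: [0, 3, 2, 1, 4], distinct: True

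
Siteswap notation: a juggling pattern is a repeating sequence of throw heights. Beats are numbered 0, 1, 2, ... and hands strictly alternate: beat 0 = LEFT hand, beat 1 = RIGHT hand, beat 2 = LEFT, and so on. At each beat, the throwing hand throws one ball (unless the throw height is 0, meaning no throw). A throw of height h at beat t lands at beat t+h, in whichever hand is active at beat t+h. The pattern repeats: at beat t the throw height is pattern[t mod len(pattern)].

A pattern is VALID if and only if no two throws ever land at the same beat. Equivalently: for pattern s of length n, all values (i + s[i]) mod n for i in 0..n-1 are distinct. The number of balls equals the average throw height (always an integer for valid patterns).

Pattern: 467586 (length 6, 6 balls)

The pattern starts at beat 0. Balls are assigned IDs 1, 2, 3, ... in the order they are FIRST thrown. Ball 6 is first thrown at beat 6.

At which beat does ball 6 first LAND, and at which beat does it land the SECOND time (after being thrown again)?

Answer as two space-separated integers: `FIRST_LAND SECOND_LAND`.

Answer: 10 18

Derivation:
Beat 0 (L): throw ball1 h=4 -> lands@4:L; in-air after throw: [b1@4:L]
Beat 1 (R): throw ball2 h=6 -> lands@7:R; in-air after throw: [b1@4:L b2@7:R]
Beat 2 (L): throw ball3 h=7 -> lands@9:R; in-air after throw: [b1@4:L b2@7:R b3@9:R]
Beat 3 (R): throw ball4 h=5 -> lands@8:L; in-air after throw: [b1@4:L b2@7:R b4@8:L b3@9:R]
Beat 4 (L): throw ball1 h=8 -> lands@12:L; in-air after throw: [b2@7:R b4@8:L b3@9:R b1@12:L]
Beat 5 (R): throw ball5 h=6 -> lands@11:R; in-air after throw: [b2@7:R b4@8:L b3@9:R b5@11:R b1@12:L]
Beat 6 (L): throw ball6 h=4 -> lands@10:L; in-air after throw: [b2@7:R b4@8:L b3@9:R b6@10:L b5@11:R b1@12:L]
Beat 7 (R): throw ball2 h=6 -> lands@13:R; in-air after throw: [b4@8:L b3@9:R b6@10:L b5@11:R b1@12:L b2@13:R]
Beat 8 (L): throw ball4 h=7 -> lands@15:R; in-air after throw: [b3@9:R b6@10:L b5@11:R b1@12:L b2@13:R b4@15:R]
Beat 9 (R): throw ball3 h=5 -> lands@14:L; in-air after throw: [b6@10:L b5@11:R b1@12:L b2@13:R b3@14:L b4@15:R]
Beat 10 (L): throw ball6 h=8 -> lands@18:L; in-air after throw: [b5@11:R b1@12:L b2@13:R b3@14:L b4@15:R b6@18:L]
Beat 11 (R): throw ball5 h=6 -> lands@17:R; in-air after throw: [b1@12:L b2@13:R b3@14:L b4@15:R b5@17:R b6@18:L]
Beat 12 (L): throw ball1 h=4 -> lands@16:L; in-air after throw: [b2@13:R b3@14:L b4@15:R b1@16:L b5@17:R b6@18:L]
Beat 13 (R): throw ball2 h=6 -> lands@19:R; in-air after throw: [b3@14:L b4@15:R b1@16:L b5@17:R b6@18:L b2@19:R]
Beat 14 (L): throw ball3 h=7 -> lands@21:R; in-air after throw: [b4@15:R b1@16:L b5@17:R b6@18:L b2@19:R b3@21:R]
Beat 15 (R): throw ball4 h=5 -> lands@20:L; in-air after throw: [b1@16:L b5@17:R b6@18:L b2@19:R b4@20:L b3@21:R]
Beat 16 (L): throw ball1 h=8 -> lands@24:L; in-air after throw: [b5@17:R b6@18:L b2@19:R b4@20:L b3@21:R b1@24:L]
Beat 17 (R): throw ball5 h=6 -> lands@23:R; in-air after throw: [b6@18:L b2@19:R b4@20:L b3@21:R b5@23:R b1@24:L]
Beat 18 (L): throw ball6 h=4 -> lands@22:L; in-air after throw: [b2@19:R b4@20:L b3@21:R b6@22:L b5@23:R b1@24:L]
Ball 6: thrown@6 h=4 -> first land @10; rethrown@10 h=8 -> second land @18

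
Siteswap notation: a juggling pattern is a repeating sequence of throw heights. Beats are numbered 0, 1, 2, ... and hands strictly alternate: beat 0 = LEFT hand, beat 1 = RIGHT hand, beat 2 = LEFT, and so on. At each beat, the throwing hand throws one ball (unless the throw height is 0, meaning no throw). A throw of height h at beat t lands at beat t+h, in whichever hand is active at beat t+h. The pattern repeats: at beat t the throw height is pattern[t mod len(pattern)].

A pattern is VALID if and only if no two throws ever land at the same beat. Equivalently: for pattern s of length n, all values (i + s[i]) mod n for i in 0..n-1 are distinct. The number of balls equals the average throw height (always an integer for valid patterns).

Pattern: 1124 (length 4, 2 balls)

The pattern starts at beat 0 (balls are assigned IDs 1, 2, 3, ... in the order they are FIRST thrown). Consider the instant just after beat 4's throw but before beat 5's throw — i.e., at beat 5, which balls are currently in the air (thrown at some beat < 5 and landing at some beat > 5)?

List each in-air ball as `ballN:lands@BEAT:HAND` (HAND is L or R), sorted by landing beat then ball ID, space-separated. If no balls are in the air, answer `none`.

Beat 0 (L): throw ball1 h=1 -> lands@1:R; in-air after throw: [b1@1:R]
Beat 1 (R): throw ball1 h=1 -> lands@2:L; in-air after throw: [b1@2:L]
Beat 2 (L): throw ball1 h=2 -> lands@4:L; in-air after throw: [b1@4:L]
Beat 3 (R): throw ball2 h=4 -> lands@7:R; in-air after throw: [b1@4:L b2@7:R]
Beat 4 (L): throw ball1 h=1 -> lands@5:R; in-air after throw: [b1@5:R b2@7:R]
Beat 5 (R): throw ball1 h=1 -> lands@6:L; in-air after throw: [b1@6:L b2@7:R]

Answer: ball2:lands@7:R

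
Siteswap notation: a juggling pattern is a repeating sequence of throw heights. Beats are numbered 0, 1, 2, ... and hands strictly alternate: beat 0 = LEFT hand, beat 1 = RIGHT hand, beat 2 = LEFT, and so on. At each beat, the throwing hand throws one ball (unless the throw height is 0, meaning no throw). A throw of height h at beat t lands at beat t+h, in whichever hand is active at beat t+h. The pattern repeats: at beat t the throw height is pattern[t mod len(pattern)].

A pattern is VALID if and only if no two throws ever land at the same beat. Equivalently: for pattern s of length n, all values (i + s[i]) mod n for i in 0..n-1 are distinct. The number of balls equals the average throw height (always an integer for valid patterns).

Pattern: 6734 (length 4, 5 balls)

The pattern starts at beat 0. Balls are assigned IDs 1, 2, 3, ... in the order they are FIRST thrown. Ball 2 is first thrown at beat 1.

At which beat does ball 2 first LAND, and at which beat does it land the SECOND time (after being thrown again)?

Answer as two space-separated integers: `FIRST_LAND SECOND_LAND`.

Beat 0 (L): throw ball1 h=6 -> lands@6:L; in-air after throw: [b1@6:L]
Beat 1 (R): throw ball2 h=7 -> lands@8:L; in-air after throw: [b1@6:L b2@8:L]
Beat 2 (L): throw ball3 h=3 -> lands@5:R; in-air after throw: [b3@5:R b1@6:L b2@8:L]
Beat 3 (R): throw ball4 h=4 -> lands@7:R; in-air after throw: [b3@5:R b1@6:L b4@7:R b2@8:L]
Beat 4 (L): throw ball5 h=6 -> lands@10:L; in-air after throw: [b3@5:R b1@6:L b4@7:R b2@8:L b5@10:L]
Beat 5 (R): throw ball3 h=7 -> lands@12:L; in-air after throw: [b1@6:L b4@7:R b2@8:L b5@10:L b3@12:L]
Beat 6 (L): throw ball1 h=3 -> lands@9:R; in-air after throw: [b4@7:R b2@8:L b1@9:R b5@10:L b3@12:L]
Beat 7 (R): throw ball4 h=4 -> lands@11:R; in-air after throw: [b2@8:L b1@9:R b5@10:L b4@11:R b3@12:L]
Beat 8 (L): throw ball2 h=6 -> lands@14:L; in-air after throw: [b1@9:R b5@10:L b4@11:R b3@12:L b2@14:L]
Beat 9 (R): throw ball1 h=7 -> lands@16:L; in-air after throw: [b5@10:L b4@11:R b3@12:L b2@14:L b1@16:L]
Beat 10 (L): throw ball5 h=3 -> lands@13:R; in-air after throw: [b4@11:R b3@12:L b5@13:R b2@14:L b1@16:L]
Beat 11 (R): throw ball4 h=4 -> lands@15:R; in-air after throw: [b3@12:L b5@13:R b2@14:L b4@15:R b1@16:L]
Beat 12 (L): throw ball3 h=6 -> lands@18:L; in-air after throw: [b5@13:R b2@14:L b4@15:R b1@16:L b3@18:L]
Beat 13 (R): throw ball5 h=7 -> lands@20:L; in-air after throw: [b2@14:L b4@15:R b1@16:L b3@18:L b5@20:L]
Beat 14 (L): throw ball2 h=3 -> lands@17:R; in-air after throw: [b4@15:R b1@16:L b2@17:R b3@18:L b5@20:L]
Ball 2: thrown@1 h=7 -> first land @8; rethrown@8 h=6 -> second land @14

Answer: 8 14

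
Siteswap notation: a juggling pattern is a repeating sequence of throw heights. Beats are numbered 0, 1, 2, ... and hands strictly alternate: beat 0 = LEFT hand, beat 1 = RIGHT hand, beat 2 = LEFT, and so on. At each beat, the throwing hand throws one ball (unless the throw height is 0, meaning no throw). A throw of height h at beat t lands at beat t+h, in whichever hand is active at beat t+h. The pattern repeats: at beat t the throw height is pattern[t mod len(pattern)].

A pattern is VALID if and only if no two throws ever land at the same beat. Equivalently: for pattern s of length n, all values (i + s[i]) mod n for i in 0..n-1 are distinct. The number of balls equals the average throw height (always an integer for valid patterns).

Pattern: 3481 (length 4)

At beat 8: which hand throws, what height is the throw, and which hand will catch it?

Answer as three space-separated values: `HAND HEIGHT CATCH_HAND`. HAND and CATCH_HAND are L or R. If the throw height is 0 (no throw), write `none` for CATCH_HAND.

Answer: L 3 R

Derivation:
Beat 8: 8 mod 2 = 0, so hand = L
Throw height = pattern[8 mod 4] = pattern[0] = 3
Lands at beat 8+3=11, 11 mod 2 = 1, so catch hand = R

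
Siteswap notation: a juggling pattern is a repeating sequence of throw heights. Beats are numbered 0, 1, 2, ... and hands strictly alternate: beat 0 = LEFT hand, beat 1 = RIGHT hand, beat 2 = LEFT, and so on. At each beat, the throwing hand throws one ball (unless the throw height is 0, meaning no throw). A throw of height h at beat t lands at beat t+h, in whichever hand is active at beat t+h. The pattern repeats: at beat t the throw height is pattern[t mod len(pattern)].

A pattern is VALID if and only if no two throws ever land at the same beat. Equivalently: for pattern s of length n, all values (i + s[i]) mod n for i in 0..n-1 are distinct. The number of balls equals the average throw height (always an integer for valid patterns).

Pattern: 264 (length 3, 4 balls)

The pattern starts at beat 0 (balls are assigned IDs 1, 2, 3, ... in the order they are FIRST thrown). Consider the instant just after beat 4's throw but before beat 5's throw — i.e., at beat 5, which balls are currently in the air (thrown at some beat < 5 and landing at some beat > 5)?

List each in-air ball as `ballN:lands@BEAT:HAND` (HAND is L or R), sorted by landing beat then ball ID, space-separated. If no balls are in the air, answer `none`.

Answer: ball1:lands@6:L ball2:lands@7:R ball4:lands@10:L

Derivation:
Beat 0 (L): throw ball1 h=2 -> lands@2:L; in-air after throw: [b1@2:L]
Beat 1 (R): throw ball2 h=6 -> lands@7:R; in-air after throw: [b1@2:L b2@7:R]
Beat 2 (L): throw ball1 h=4 -> lands@6:L; in-air after throw: [b1@6:L b2@7:R]
Beat 3 (R): throw ball3 h=2 -> lands@5:R; in-air after throw: [b3@5:R b1@6:L b2@7:R]
Beat 4 (L): throw ball4 h=6 -> lands@10:L; in-air after throw: [b3@5:R b1@6:L b2@7:R b4@10:L]
Beat 5 (R): throw ball3 h=4 -> lands@9:R; in-air after throw: [b1@6:L b2@7:R b3@9:R b4@10:L]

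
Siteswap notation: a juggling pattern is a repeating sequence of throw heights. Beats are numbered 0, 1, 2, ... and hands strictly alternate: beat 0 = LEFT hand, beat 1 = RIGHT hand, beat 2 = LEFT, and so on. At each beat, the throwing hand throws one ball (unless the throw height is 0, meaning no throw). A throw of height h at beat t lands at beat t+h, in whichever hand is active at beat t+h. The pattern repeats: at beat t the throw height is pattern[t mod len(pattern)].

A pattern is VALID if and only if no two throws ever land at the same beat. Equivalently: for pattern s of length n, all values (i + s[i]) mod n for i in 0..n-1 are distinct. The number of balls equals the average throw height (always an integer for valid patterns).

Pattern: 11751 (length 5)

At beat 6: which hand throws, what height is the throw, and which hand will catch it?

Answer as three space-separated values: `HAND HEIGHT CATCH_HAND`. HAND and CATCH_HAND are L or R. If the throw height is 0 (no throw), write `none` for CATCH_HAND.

Beat 6: 6 mod 2 = 0, so hand = L
Throw height = pattern[6 mod 5] = pattern[1] = 1
Lands at beat 6+1=7, 7 mod 2 = 1, so catch hand = R

Answer: L 1 R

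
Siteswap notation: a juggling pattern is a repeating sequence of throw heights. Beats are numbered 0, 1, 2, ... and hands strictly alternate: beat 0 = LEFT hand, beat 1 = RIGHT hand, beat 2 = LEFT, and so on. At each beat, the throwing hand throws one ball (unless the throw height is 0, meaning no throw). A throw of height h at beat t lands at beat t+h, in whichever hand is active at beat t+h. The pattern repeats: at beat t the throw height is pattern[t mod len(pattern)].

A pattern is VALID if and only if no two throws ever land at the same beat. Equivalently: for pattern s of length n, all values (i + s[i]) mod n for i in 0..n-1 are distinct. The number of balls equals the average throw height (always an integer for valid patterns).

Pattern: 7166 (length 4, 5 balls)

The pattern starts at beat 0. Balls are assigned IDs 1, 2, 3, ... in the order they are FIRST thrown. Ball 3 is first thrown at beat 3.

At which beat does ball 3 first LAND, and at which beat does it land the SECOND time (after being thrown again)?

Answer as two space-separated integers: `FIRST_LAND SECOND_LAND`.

Answer: 9 10

Derivation:
Beat 0 (L): throw ball1 h=7 -> lands@7:R; in-air after throw: [b1@7:R]
Beat 1 (R): throw ball2 h=1 -> lands@2:L; in-air after throw: [b2@2:L b1@7:R]
Beat 2 (L): throw ball2 h=6 -> lands@8:L; in-air after throw: [b1@7:R b2@8:L]
Beat 3 (R): throw ball3 h=6 -> lands@9:R; in-air after throw: [b1@7:R b2@8:L b3@9:R]
Beat 4 (L): throw ball4 h=7 -> lands@11:R; in-air after throw: [b1@7:R b2@8:L b3@9:R b4@11:R]
Beat 5 (R): throw ball5 h=1 -> lands@6:L; in-air after throw: [b5@6:L b1@7:R b2@8:L b3@9:R b4@11:R]
Beat 6 (L): throw ball5 h=6 -> lands@12:L; in-air after throw: [b1@7:R b2@8:L b3@9:R b4@11:R b5@12:L]
Beat 7 (R): throw ball1 h=6 -> lands@13:R; in-air after throw: [b2@8:L b3@9:R b4@11:R b5@12:L b1@13:R]
Beat 8 (L): throw ball2 h=7 -> lands@15:R; in-air after throw: [b3@9:R b4@11:R b5@12:L b1@13:R b2@15:R]
Beat 9 (R): throw ball3 h=1 -> lands@10:L; in-air after throw: [b3@10:L b4@11:R b5@12:L b1@13:R b2@15:R]
Beat 10 (L): throw ball3 h=6 -> lands@16:L; in-air after throw: [b4@11:R b5@12:L b1@13:R b2@15:R b3@16:L]
Ball 3: thrown@3 h=6 -> first land @9; rethrown@9 h=1 -> second land @10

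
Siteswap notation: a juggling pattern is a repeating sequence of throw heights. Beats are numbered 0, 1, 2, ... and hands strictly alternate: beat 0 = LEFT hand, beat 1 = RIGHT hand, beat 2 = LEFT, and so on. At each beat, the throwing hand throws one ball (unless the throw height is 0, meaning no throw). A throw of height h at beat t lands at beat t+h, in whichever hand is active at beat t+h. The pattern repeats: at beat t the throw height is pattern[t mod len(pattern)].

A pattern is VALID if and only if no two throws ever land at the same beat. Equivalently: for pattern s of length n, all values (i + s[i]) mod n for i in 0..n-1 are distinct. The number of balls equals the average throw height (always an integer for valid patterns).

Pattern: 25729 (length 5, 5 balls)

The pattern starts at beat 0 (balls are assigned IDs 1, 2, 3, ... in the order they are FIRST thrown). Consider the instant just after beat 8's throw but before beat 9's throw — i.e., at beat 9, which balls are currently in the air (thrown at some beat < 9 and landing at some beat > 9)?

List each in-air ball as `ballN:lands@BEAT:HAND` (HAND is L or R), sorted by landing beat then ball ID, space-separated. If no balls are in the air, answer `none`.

Beat 0 (L): throw ball1 h=2 -> lands@2:L; in-air after throw: [b1@2:L]
Beat 1 (R): throw ball2 h=5 -> lands@6:L; in-air after throw: [b1@2:L b2@6:L]
Beat 2 (L): throw ball1 h=7 -> lands@9:R; in-air after throw: [b2@6:L b1@9:R]
Beat 3 (R): throw ball3 h=2 -> lands@5:R; in-air after throw: [b3@5:R b2@6:L b1@9:R]
Beat 4 (L): throw ball4 h=9 -> lands@13:R; in-air after throw: [b3@5:R b2@6:L b1@9:R b4@13:R]
Beat 5 (R): throw ball3 h=2 -> lands@7:R; in-air after throw: [b2@6:L b3@7:R b1@9:R b4@13:R]
Beat 6 (L): throw ball2 h=5 -> lands@11:R; in-air after throw: [b3@7:R b1@9:R b2@11:R b4@13:R]
Beat 7 (R): throw ball3 h=7 -> lands@14:L; in-air after throw: [b1@9:R b2@11:R b4@13:R b3@14:L]
Beat 8 (L): throw ball5 h=2 -> lands@10:L; in-air after throw: [b1@9:R b5@10:L b2@11:R b4@13:R b3@14:L]
Beat 9 (R): throw ball1 h=9 -> lands@18:L; in-air after throw: [b5@10:L b2@11:R b4@13:R b3@14:L b1@18:L]

Answer: ball5:lands@10:L ball2:lands@11:R ball4:lands@13:R ball3:lands@14:L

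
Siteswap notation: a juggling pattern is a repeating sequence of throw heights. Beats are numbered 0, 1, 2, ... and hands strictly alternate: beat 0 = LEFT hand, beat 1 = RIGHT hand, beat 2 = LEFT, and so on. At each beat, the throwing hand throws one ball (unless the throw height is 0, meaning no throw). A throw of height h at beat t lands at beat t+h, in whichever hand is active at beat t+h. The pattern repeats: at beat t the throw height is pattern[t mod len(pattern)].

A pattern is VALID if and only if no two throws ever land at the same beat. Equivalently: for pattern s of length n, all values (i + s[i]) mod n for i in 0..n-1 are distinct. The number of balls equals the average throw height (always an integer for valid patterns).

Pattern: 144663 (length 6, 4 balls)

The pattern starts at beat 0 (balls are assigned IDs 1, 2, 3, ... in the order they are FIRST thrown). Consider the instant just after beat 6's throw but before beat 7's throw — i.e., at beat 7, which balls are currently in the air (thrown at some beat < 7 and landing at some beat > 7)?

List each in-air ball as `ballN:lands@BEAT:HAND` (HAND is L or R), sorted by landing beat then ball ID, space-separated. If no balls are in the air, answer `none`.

Answer: ball1:lands@8:L ball3:lands@9:R ball4:lands@10:L

Derivation:
Beat 0 (L): throw ball1 h=1 -> lands@1:R; in-air after throw: [b1@1:R]
Beat 1 (R): throw ball1 h=4 -> lands@5:R; in-air after throw: [b1@5:R]
Beat 2 (L): throw ball2 h=4 -> lands@6:L; in-air after throw: [b1@5:R b2@6:L]
Beat 3 (R): throw ball3 h=6 -> lands@9:R; in-air after throw: [b1@5:R b2@6:L b3@9:R]
Beat 4 (L): throw ball4 h=6 -> lands@10:L; in-air after throw: [b1@5:R b2@6:L b3@9:R b4@10:L]
Beat 5 (R): throw ball1 h=3 -> lands@8:L; in-air after throw: [b2@6:L b1@8:L b3@9:R b4@10:L]
Beat 6 (L): throw ball2 h=1 -> lands@7:R; in-air after throw: [b2@7:R b1@8:L b3@9:R b4@10:L]
Beat 7 (R): throw ball2 h=4 -> lands@11:R; in-air after throw: [b1@8:L b3@9:R b4@10:L b2@11:R]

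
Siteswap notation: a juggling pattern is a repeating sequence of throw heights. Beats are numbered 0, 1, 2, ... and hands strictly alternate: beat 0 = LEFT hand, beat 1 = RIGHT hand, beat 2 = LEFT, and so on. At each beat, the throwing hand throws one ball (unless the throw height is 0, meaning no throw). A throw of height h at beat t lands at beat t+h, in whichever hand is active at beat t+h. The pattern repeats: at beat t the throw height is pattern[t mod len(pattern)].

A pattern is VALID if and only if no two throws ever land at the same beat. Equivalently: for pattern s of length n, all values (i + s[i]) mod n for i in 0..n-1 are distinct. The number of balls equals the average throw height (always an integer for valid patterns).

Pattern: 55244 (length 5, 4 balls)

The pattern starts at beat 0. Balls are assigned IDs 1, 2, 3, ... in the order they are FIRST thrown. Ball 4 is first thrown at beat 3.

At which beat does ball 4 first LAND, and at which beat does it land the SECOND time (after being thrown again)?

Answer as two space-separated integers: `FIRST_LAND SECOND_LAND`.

Beat 0 (L): throw ball1 h=5 -> lands@5:R; in-air after throw: [b1@5:R]
Beat 1 (R): throw ball2 h=5 -> lands@6:L; in-air after throw: [b1@5:R b2@6:L]
Beat 2 (L): throw ball3 h=2 -> lands@4:L; in-air after throw: [b3@4:L b1@5:R b2@6:L]
Beat 3 (R): throw ball4 h=4 -> lands@7:R; in-air after throw: [b3@4:L b1@5:R b2@6:L b4@7:R]
Beat 4 (L): throw ball3 h=4 -> lands@8:L; in-air after throw: [b1@5:R b2@6:L b4@7:R b3@8:L]
Beat 5 (R): throw ball1 h=5 -> lands@10:L; in-air after throw: [b2@6:L b4@7:R b3@8:L b1@10:L]
Beat 6 (L): throw ball2 h=5 -> lands@11:R; in-air after throw: [b4@7:R b3@8:L b1@10:L b2@11:R]
Beat 7 (R): throw ball4 h=2 -> lands@9:R; in-air after throw: [b3@8:L b4@9:R b1@10:L b2@11:R]
Beat 8 (L): throw ball3 h=4 -> lands@12:L; in-air after throw: [b4@9:R b1@10:L b2@11:R b3@12:L]
Beat 9 (R): throw ball4 h=4 -> lands@13:R; in-air after throw: [b1@10:L b2@11:R b3@12:L b4@13:R]
Ball 4: thrown@3 h=4 -> first land @7; rethrown@7 h=2 -> second land @9

Answer: 7 9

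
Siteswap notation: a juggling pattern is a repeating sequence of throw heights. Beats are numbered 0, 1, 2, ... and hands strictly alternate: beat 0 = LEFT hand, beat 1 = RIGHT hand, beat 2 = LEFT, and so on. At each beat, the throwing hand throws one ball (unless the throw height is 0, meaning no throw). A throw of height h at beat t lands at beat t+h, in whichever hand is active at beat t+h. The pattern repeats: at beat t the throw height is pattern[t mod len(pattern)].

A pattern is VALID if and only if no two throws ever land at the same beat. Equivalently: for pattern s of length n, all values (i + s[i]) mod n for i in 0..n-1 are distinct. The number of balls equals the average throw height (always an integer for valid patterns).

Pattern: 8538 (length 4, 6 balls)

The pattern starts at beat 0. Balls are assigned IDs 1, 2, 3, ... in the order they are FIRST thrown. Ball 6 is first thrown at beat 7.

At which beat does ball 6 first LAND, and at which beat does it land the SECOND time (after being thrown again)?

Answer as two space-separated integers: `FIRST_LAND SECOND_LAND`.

Beat 0 (L): throw ball1 h=8 -> lands@8:L; in-air after throw: [b1@8:L]
Beat 1 (R): throw ball2 h=5 -> lands@6:L; in-air after throw: [b2@6:L b1@8:L]
Beat 2 (L): throw ball3 h=3 -> lands@5:R; in-air after throw: [b3@5:R b2@6:L b1@8:L]
Beat 3 (R): throw ball4 h=8 -> lands@11:R; in-air after throw: [b3@5:R b2@6:L b1@8:L b4@11:R]
Beat 4 (L): throw ball5 h=8 -> lands@12:L; in-air after throw: [b3@5:R b2@6:L b1@8:L b4@11:R b5@12:L]
Beat 5 (R): throw ball3 h=5 -> lands@10:L; in-air after throw: [b2@6:L b1@8:L b3@10:L b4@11:R b5@12:L]
Beat 6 (L): throw ball2 h=3 -> lands@9:R; in-air after throw: [b1@8:L b2@9:R b3@10:L b4@11:R b5@12:L]
Beat 7 (R): throw ball6 h=8 -> lands@15:R; in-air after throw: [b1@8:L b2@9:R b3@10:L b4@11:R b5@12:L b6@15:R]
Beat 8 (L): throw ball1 h=8 -> lands@16:L; in-air after throw: [b2@9:R b3@10:L b4@11:R b5@12:L b6@15:R b1@16:L]
Beat 9 (R): throw ball2 h=5 -> lands@14:L; in-air after throw: [b3@10:L b4@11:R b5@12:L b2@14:L b6@15:R b1@16:L]
Beat 10 (L): throw ball3 h=3 -> lands@13:R; in-air after throw: [b4@11:R b5@12:L b3@13:R b2@14:L b6@15:R b1@16:L]
Beat 11 (R): throw ball4 h=8 -> lands@19:R; in-air after throw: [b5@12:L b3@13:R b2@14:L b6@15:R b1@16:L b4@19:R]
Beat 12 (L): throw ball5 h=8 -> lands@20:L; in-air after throw: [b3@13:R b2@14:L b6@15:R b1@16:L b4@19:R b5@20:L]
Beat 13 (R): throw ball3 h=5 -> lands@18:L; in-air after throw: [b2@14:L b6@15:R b1@16:L b3@18:L b4@19:R b5@20:L]
Beat 14 (L): throw ball2 h=3 -> lands@17:R; in-air after throw: [b6@15:R b1@16:L b2@17:R b3@18:L b4@19:R b5@20:L]
Beat 15 (R): throw ball6 h=8 -> lands@23:R; in-air after throw: [b1@16:L b2@17:R b3@18:L b4@19:R b5@20:L b6@23:R]
Beat 16 (L): throw ball1 h=8 -> lands@24:L; in-air after throw: [b2@17:R b3@18:L b4@19:R b5@20:L b6@23:R b1@24:L]
Beat 17 (R): throw ball2 h=5 -> lands@22:L; in-air after throw: [b3@18:L b4@19:R b5@20:L b2@22:L b6@23:R b1@24:L]
Beat 18 (L): throw ball3 h=3 -> lands@21:R; in-air after throw: [b4@19:R b5@20:L b3@21:R b2@22:L b6@23:R b1@24:L]
Beat 19 (R): throw ball4 h=8 -> lands@27:R; in-air after throw: [b5@20:L b3@21:R b2@22:L b6@23:R b1@24:L b4@27:R]
Beat 20 (L): throw ball5 h=8 -> lands@28:L; in-air after throw: [b3@21:R b2@22:L b6@23:R b1@24:L b4@27:R b5@28:L]
Beat 21 (R): throw ball3 h=5 -> lands@26:L; in-air after throw: [b2@22:L b6@23:R b1@24:L b3@26:L b4@27:R b5@28:L]
Beat 22 (L): throw ball2 h=3 -> lands@25:R; in-air after throw: [b6@23:R b1@24:L b2@25:R b3@26:L b4@27:R b5@28:L]
Beat 23 (R): throw ball6 h=8 -> lands@31:R; in-air after throw: [b1@24:L b2@25:R b3@26:L b4@27:R b5@28:L b6@31:R]
Ball 6: thrown@7 h=8 -> first land @15; rethrown@15 h=8 -> second land @23

Answer: 15 23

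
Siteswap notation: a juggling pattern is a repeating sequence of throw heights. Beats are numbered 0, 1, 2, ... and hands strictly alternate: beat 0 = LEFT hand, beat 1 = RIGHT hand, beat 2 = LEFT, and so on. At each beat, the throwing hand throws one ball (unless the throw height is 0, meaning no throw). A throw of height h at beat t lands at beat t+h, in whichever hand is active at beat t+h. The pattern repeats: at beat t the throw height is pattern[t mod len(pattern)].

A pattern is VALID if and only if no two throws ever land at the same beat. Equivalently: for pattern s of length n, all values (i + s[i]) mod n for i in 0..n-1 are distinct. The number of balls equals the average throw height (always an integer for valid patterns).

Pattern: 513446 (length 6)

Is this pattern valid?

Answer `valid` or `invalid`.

i=0: (i + s[i]) mod n = (0 + 5) mod 6 = 5
i=1: (i + s[i]) mod n = (1 + 1) mod 6 = 2
i=2: (i + s[i]) mod n = (2 + 3) mod 6 = 5
i=3: (i + s[i]) mod n = (3 + 4) mod 6 = 1
i=4: (i + s[i]) mod n = (4 + 4) mod 6 = 2
i=5: (i + s[i]) mod n = (5 + 6) mod 6 = 5
Residues: [5, 2, 5, 1, 2, 5], distinct: False

Answer: invalid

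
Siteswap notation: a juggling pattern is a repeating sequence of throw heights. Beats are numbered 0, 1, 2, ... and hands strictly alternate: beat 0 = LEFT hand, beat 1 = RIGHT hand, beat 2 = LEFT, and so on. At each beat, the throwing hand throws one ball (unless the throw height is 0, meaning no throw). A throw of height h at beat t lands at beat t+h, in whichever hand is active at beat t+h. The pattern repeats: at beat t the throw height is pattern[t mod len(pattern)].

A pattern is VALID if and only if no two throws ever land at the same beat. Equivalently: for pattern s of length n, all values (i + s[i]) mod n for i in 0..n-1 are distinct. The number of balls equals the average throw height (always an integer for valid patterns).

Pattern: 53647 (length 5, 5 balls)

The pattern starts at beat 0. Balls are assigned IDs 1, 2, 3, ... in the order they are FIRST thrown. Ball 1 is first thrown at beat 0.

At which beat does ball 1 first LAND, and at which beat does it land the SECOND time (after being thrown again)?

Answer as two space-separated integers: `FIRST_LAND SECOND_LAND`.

Beat 0 (L): throw ball1 h=5 -> lands@5:R; in-air after throw: [b1@5:R]
Beat 1 (R): throw ball2 h=3 -> lands@4:L; in-air after throw: [b2@4:L b1@5:R]
Beat 2 (L): throw ball3 h=6 -> lands@8:L; in-air after throw: [b2@4:L b1@5:R b3@8:L]
Beat 3 (R): throw ball4 h=4 -> lands@7:R; in-air after throw: [b2@4:L b1@5:R b4@7:R b3@8:L]
Beat 4 (L): throw ball2 h=7 -> lands@11:R; in-air after throw: [b1@5:R b4@7:R b3@8:L b2@11:R]
Beat 5 (R): throw ball1 h=5 -> lands@10:L; in-air after throw: [b4@7:R b3@8:L b1@10:L b2@11:R]
Beat 6 (L): throw ball5 h=3 -> lands@9:R; in-air after throw: [b4@7:R b3@8:L b5@9:R b1@10:L b2@11:R]
Beat 7 (R): throw ball4 h=6 -> lands@13:R; in-air after throw: [b3@8:L b5@9:R b1@10:L b2@11:R b4@13:R]
Beat 8 (L): throw ball3 h=4 -> lands@12:L; in-air after throw: [b5@9:R b1@10:L b2@11:R b3@12:L b4@13:R]
Beat 9 (R): throw ball5 h=7 -> lands@16:L; in-air after throw: [b1@10:L b2@11:R b3@12:L b4@13:R b5@16:L]
Beat 10 (L): throw ball1 h=5 -> lands@15:R; in-air after throw: [b2@11:R b3@12:L b4@13:R b1@15:R b5@16:L]
Ball 1: thrown@0 h=5 -> first land @5; rethrown@5 h=5 -> second land @10

Answer: 5 10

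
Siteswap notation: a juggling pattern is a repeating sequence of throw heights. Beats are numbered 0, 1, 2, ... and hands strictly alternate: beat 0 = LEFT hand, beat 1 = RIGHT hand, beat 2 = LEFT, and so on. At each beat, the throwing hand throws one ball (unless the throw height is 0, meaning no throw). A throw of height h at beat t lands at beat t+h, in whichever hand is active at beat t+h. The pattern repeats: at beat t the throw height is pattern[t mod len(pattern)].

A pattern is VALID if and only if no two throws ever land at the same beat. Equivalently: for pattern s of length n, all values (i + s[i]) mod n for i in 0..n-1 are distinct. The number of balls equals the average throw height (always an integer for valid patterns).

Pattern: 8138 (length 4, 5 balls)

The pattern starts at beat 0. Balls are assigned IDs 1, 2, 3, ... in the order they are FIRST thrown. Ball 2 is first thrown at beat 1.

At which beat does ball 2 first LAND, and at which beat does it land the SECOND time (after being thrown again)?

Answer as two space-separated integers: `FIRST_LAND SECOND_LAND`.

Beat 0 (L): throw ball1 h=8 -> lands@8:L; in-air after throw: [b1@8:L]
Beat 1 (R): throw ball2 h=1 -> lands@2:L; in-air after throw: [b2@2:L b1@8:L]
Beat 2 (L): throw ball2 h=3 -> lands@5:R; in-air after throw: [b2@5:R b1@8:L]
Beat 3 (R): throw ball3 h=8 -> lands@11:R; in-air after throw: [b2@5:R b1@8:L b3@11:R]
Beat 4 (L): throw ball4 h=8 -> lands@12:L; in-air after throw: [b2@5:R b1@8:L b3@11:R b4@12:L]
Beat 5 (R): throw ball2 h=1 -> lands@6:L; in-air after throw: [b2@6:L b1@8:L b3@11:R b4@12:L]
Ball 2: thrown@1 h=1 -> first land @2; rethrown@2 h=3 -> second land @5

Answer: 2 5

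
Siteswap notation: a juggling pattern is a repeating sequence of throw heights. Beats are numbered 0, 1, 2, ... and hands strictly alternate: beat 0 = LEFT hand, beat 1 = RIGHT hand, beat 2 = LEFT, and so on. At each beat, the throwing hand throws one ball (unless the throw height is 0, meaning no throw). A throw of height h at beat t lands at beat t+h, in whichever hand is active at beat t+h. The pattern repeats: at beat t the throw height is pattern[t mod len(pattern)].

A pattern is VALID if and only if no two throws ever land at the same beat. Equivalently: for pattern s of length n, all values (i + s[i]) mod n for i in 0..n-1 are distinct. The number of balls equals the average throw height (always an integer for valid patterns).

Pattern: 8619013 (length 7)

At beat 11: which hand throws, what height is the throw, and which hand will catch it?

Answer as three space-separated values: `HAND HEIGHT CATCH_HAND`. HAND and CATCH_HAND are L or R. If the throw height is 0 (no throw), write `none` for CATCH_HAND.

Answer: R 0 none

Derivation:
Beat 11: 11 mod 2 = 1, so hand = R
Throw height = pattern[11 mod 7] = pattern[4] = 0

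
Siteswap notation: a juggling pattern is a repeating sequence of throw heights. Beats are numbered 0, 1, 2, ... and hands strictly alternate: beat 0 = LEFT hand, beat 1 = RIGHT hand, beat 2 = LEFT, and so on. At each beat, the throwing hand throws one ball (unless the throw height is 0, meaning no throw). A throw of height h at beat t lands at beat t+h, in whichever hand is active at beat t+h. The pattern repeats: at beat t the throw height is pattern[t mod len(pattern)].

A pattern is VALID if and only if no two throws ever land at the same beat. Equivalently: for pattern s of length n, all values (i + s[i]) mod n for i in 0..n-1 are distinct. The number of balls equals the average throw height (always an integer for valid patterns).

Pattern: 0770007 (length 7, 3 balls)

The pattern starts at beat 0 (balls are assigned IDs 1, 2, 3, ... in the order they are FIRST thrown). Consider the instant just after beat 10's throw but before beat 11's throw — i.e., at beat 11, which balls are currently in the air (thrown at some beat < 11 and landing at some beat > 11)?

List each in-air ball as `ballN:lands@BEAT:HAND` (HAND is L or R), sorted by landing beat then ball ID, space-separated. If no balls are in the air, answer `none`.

Answer: ball3:lands@13:R ball1:lands@15:R ball2:lands@16:L

Derivation:
Beat 1 (R): throw ball1 h=7 -> lands@8:L; in-air after throw: [b1@8:L]
Beat 2 (L): throw ball2 h=7 -> lands@9:R; in-air after throw: [b1@8:L b2@9:R]
Beat 6 (L): throw ball3 h=7 -> lands@13:R; in-air after throw: [b1@8:L b2@9:R b3@13:R]
Beat 8 (L): throw ball1 h=7 -> lands@15:R; in-air after throw: [b2@9:R b3@13:R b1@15:R]
Beat 9 (R): throw ball2 h=7 -> lands@16:L; in-air after throw: [b3@13:R b1@15:R b2@16:L]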